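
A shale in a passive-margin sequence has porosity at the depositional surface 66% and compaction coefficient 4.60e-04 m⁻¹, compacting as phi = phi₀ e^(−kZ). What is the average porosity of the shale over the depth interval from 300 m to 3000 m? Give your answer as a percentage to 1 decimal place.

32.9%

Working in km (1 km = 1000 m; k in km⁻¹ = k in m⁻¹ × 1000):
⟨phi⟩ = (1/(Z₂−Z₁)) ∫ phi₀ e^(−kZ) dZ = phi₀·(e^(−k·Z₁) − e^(−k·Z₂)) / (k·(Z₂−Z₁))
e^(−0.46×0.3) = 0.8711; e^(−0.46×3) = 0.2516
⟨phi⟩ = 0.66 × (0.8711 − 0.2516) / (0.46 × 2.7) = 0.66 × 0.4988 = 0.3292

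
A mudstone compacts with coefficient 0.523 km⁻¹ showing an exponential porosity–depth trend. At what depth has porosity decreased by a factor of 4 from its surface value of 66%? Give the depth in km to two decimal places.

n/n₀ = 1/4 ⇒ exp(−β·d) = 1/4 ⇒ d = ln(4) / β
d = 1.3863 / 0.523 = 2.651 km

2.65 km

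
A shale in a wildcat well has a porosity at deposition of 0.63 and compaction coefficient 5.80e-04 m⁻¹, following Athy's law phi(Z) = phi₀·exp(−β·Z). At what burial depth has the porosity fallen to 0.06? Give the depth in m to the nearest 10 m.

4050 m

Working in km (1 km = 1000 m; β in km⁻¹ = β in m⁻¹ × 1000):
Invert Athy's law: Z = ln(phi₀/phi) / β
Z = ln(0.63/0.06) / 0.58 = ln(10.5) / 0.58 = 2.3514 / 0.58 = 4.054 km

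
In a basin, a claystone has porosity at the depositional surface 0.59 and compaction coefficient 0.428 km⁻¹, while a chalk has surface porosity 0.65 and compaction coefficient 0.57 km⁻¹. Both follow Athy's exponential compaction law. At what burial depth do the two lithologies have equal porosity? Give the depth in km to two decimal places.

Set φ₀ₐ e^(−βₐd) = φ₀ᵦ e^(−βᵦd) ⇒ ln(φ₀ₐ/φ₀ᵦ) = (βₐ − βᵦ)·d
d = ln(0.59/0.65) / (0.428 − 0.57) = -0.0968 / -0.142 = 0.682 km

0.68 km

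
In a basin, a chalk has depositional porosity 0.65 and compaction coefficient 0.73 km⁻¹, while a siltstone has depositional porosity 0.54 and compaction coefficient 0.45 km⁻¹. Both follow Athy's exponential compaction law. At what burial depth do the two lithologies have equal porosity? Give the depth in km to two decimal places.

0.66 km

Set n₀ₐ e^(−kₐZ) = n₀ᵦ e^(−kᵦZ) ⇒ ln(n₀ₐ/n₀ᵦ) = (kₐ − kᵦ)·Z
Z = ln(0.65/0.54) / (0.73 − 0.45) = 0.1854 / 0.28 = 0.662 km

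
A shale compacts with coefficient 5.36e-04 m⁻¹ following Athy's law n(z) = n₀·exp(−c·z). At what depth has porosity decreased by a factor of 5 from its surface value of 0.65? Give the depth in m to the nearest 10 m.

Working in km (1 km = 1000 m; c in km⁻¹ = c in m⁻¹ × 1000):
n/n₀ = 1/5 ⇒ exp(−c·z) = 1/5 ⇒ z = ln(5) / c
z = 1.6094 / 0.536 = 3.003 km

3000 m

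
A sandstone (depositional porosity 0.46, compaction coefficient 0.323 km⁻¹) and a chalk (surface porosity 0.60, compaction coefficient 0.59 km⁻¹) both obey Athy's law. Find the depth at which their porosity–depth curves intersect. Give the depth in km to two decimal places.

1.00 km

Set phi₀ₐ e^(−kₐZ) = phi₀ᵦ e^(−kᵦZ) ⇒ ln(phi₀ₐ/phi₀ᵦ) = (kₐ − kᵦ)·Z
Z = ln(0.46/0.6) / (0.323 − 0.59) = -0.2657 / -0.267 = 0.995 km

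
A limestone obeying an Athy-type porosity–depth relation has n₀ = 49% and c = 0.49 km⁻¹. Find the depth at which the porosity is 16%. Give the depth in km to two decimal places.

2.28 km

Invert Athy's law: d = ln(n₀/n) / c
d = ln(0.49/0.16) / 0.49 = ln(3.062) / 0.49 = 1.1192 / 0.49 = 2.284 km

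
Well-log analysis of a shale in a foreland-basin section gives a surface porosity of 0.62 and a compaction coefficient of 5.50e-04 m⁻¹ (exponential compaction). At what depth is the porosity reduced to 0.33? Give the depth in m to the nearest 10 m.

1150 m

Working in km (1 km = 1000 m; c in km⁻¹ = c in m⁻¹ × 1000):
Invert Athy's law: z = ln(n₀/n) / c
z = ln(0.62/0.33) / 0.55 = ln(1.879) / 0.55 = 0.6306 / 0.55 = 1.147 km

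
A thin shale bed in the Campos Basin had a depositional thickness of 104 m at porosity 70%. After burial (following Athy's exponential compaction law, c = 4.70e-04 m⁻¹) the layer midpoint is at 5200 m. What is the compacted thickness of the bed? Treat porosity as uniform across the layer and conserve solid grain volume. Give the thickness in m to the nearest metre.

33 m

Working in km (1 km = 1000 m; c in km⁻¹ = c in m⁻¹ × 1000):
Porosity at 5.2 km: n = 0.7·exp(−0.47×5.2) = 0.0608
Solid-volume conservation: h(1−n) = h₀(1−n₀) ⇒ h = h₀·(1−n₀)/(1−n)
h = 0.104 × (1 − 0.7)/(1 − 0.0608) = 0.104 × 0.3194 = 0.0332 km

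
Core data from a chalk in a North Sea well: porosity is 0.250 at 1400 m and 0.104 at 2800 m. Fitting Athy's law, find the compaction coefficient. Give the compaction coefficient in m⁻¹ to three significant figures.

Working in km (1 km = 1000 m; c in km⁻¹ = c in m⁻¹ × 1000):
Athy: φ(Z) = φ₀ e^(−cZ) ⇒ φ₁/φ₂ = e^{c(Z₂−Z₁)} ⇒ c = ln(φ₁/φ₂)/(Z₂−Z₁)
c = ln(0.25/0.104) / (2.8 − 1.4) = ln(2.404) / 1.4 = 0.8771 / 1.4 = 0.6265 km⁻¹

0.000626 m⁻¹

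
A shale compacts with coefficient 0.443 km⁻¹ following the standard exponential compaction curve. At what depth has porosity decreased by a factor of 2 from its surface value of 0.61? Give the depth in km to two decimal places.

1.56 km

n/n₀ = 1/2 ⇒ exp(−k·Z) = 1/2 ⇒ Z = ln(2) / k
Z = 0.6931 / 0.443 = 1.565 km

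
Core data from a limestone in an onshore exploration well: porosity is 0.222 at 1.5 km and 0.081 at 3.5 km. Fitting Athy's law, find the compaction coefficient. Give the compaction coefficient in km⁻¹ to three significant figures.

Athy: φ(Z) = φ₀ e^(−kZ) ⇒ φ₁/φ₂ = e^{k(Z₂−Z₁)} ⇒ k = ln(φ₁/φ₂)/(Z₂−Z₁)
k = ln(0.222/0.081) / (3.5 − 1.5) = ln(2.741) / 2 = 1.0082 / 2 = 0.5041 km⁻¹

0.504 km⁻¹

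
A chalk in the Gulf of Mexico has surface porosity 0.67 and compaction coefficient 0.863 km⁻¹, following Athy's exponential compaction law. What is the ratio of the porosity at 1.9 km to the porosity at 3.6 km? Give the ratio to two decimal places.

4.34

φ(d₁)/φ(d₂) = e^(−β·d₁)/e^(−β·d₂) = e^{β(d₂−d₁)}
= exp(0.863 × 1.7) = exp(1.467) = 4.3366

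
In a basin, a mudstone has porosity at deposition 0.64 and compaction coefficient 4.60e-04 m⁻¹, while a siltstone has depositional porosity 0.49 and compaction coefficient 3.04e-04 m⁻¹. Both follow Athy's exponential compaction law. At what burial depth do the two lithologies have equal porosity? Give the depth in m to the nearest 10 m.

Working in km (1 km = 1000 m; k in km⁻¹ = k in m⁻¹ × 1000):
Set φ₀ₐ e^(−kₐZ) = φ₀ᵦ e^(−kᵦZ) ⇒ ln(φ₀ₐ/φ₀ᵦ) = (kₐ − kᵦ)·Z
Z = ln(0.64/0.49) / (0.46 − 0.304) = 0.2671 / 0.156 = 1.712 km

1710 m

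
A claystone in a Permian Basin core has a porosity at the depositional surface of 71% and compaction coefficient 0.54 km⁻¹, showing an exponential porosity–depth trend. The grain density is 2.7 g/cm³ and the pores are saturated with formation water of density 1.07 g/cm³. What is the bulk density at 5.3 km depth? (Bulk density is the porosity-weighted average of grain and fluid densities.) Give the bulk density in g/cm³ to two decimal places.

2.63 g/cm³

Porosity at depth: φ = 0.71·exp(−0.54×5.3) = 0.71×0.0572 = 0.0406
Bulk density: ρ_b = (1−φ)ρ_g + φ·ρ_f = 0.9594×2.7 + 0.0406×1.07
       = 2.590 + 0.043 = 2.634 g/cm³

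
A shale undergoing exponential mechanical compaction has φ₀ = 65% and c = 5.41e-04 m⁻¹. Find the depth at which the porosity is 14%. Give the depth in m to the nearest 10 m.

Working in km (1 km = 1000 m; c in km⁻¹ = c in m⁻¹ × 1000):
Invert Athy's law: z = ln(φ₀/φ) / c
z = ln(0.65/0.14) / 0.541 = ln(4.643) / 0.541 = 1.5353 / 0.541 = 2.838 km

2840 m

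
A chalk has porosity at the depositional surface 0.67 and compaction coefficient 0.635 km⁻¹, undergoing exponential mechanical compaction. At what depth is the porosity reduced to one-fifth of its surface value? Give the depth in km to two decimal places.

2.53 km

φ/φ₀ = 1/5 ⇒ exp(−k·z) = 1/5 ⇒ z = ln(5) / k
z = 1.6094 / 0.635 = 2.535 km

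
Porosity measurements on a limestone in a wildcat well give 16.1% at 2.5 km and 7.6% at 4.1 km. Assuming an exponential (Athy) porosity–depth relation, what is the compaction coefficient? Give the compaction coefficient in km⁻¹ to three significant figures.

0.469 km⁻¹

Athy: n(Z) = n₀ e^(−kZ) ⇒ n₁/n₂ = e^{k(Z₂−Z₁)} ⇒ k = ln(n₁/n₂)/(Z₂−Z₁)
k = ln(0.161/0.076) / (4.1 − 2.5) = ln(2.118) / 1.6 = 0.7507 / 1.6 = 0.4692 km⁻¹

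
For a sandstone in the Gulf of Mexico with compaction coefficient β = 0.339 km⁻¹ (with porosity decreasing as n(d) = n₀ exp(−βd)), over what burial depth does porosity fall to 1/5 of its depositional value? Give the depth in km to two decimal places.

n/n₀ = 1/5 ⇒ exp(−β·d) = 1/5 ⇒ d = ln(5) / β
d = 1.6094 / 0.339 = 4.748 km

4.75 km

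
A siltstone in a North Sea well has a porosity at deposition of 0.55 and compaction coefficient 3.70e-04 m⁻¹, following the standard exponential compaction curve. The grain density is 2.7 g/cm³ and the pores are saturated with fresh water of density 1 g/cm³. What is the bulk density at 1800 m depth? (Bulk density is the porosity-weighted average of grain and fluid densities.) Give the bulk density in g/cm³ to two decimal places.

Working in km (1 km = 1000 m; k in km⁻¹ = k in m⁻¹ × 1000):
Porosity at depth: phi = 0.55·exp(−0.37×1.8) = 0.55×0.5138 = 0.2826
Bulk density: ρ_b = (1−phi)ρ_g + phi·ρ_f = 0.7174×2.7 + 0.2826×1
       = 1.937 + 0.283 = 2.220 g/cm³

2.22 g/cm³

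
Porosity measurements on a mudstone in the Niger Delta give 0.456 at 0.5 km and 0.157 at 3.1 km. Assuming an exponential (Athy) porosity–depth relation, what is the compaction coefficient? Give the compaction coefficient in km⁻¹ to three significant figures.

0.410 km⁻¹

Athy: φ(d) = φ₀ e^(−cd) ⇒ φ₁/φ₂ = e^{c(d₂−d₁)} ⇒ c = ln(φ₁/φ₂)/(d₂−d₁)
c = ln(0.456/0.157) / (3.1 − 0.5) = ln(2.904) / 2.6 = 1.0662 / 2.6 = 0.4101 km⁻¹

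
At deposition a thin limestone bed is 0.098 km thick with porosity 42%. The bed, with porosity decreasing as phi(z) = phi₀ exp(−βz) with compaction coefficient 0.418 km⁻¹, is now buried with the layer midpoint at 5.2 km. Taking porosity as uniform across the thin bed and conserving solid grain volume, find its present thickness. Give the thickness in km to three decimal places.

Porosity at 5.2 km: phi = 0.42·exp(−0.418×5.2) = 0.0478
Solid-volume conservation: h(1−phi) = h₀(1−phi₀) ⇒ h = h₀·(1−phi₀)/(1−phi)
h = 0.098 × (1 − 0.42)/(1 − 0.0478) = 0.098 × 0.6091 = 0.0597 km

0.060 km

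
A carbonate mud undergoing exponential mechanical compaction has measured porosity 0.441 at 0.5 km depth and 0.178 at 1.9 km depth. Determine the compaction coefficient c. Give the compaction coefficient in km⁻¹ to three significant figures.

Athy: φ(Z) = φ₀ e^(−cZ) ⇒ φ₁/φ₂ = e^{c(Z₂−Z₁)} ⇒ c = ln(φ₁/φ₂)/(Z₂−Z₁)
c = ln(0.441/0.178) / (1.9 − 0.5) = ln(2.478) / 1.4 = 0.9073 / 1.4 = 0.648 km⁻¹

0.648 km⁻¹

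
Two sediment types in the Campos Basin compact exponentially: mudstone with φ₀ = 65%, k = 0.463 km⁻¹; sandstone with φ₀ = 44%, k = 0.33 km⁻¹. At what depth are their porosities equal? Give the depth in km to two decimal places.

Set φ₀ₐ e^(−kₐz) = φ₀ᵦ e^(−kᵦz) ⇒ ln(φ₀ₐ/φ₀ᵦ) = (kₐ − kᵦ)·z
z = ln(0.65/0.44) / (0.463 − 0.33) = 0.3902 / 0.133 = 2.934 km

2.93 km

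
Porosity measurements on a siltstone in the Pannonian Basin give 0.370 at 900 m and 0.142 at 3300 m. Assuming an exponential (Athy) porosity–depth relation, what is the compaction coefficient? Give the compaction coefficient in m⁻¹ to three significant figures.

0.000399 m⁻¹

Working in km (1 km = 1000 m; β in km⁻¹ = β in m⁻¹ × 1000):
Athy: φ(z) = φ₀ e^(−βz) ⇒ φ₁/φ₂ = e^{β(z₂−z₁)} ⇒ β = ln(φ₁/φ₂)/(z₂−z₁)
β = ln(0.37/0.142) / (3.3 − 0.9) = ln(2.606) / 2.4 = 0.9577 / 2.4 = 0.399 km⁻¹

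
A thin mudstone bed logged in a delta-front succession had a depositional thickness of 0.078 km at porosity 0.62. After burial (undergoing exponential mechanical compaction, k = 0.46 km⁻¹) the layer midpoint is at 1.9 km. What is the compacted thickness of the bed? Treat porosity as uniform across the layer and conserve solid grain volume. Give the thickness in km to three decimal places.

0.040 km

Porosity at 1.9 km: n = 0.62·exp(−0.46×1.9) = 0.2587
Solid-volume conservation: h(1−n) = h₀(1−n₀) ⇒ h = h₀·(1−n₀)/(1−n)
h = 0.078 × (1 − 0.62)/(1 − 0.2587) = 0.078 × 0.5126 = 0.0400 km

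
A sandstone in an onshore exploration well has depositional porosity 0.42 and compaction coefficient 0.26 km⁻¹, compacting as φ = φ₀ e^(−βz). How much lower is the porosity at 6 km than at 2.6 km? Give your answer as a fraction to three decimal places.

0.125

φ(2.6) = 0.42·e^(−0.26×2.6) = 0.2136
φ(6) = 0.42·e^(−0.26×6) = 0.0883
Δφ = 0.2136 − 0.0883 = 0.1254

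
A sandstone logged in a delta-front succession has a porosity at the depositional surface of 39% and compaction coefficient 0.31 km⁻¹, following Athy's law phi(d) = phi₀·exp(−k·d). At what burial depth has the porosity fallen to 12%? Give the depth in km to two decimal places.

Invert Athy's law: d = ln(phi₀/phi) / k
d = ln(0.39/0.12) / 0.31 = ln(3.25) / 0.31 = 1.1787 / 0.31 = 3.802 km

3.80 km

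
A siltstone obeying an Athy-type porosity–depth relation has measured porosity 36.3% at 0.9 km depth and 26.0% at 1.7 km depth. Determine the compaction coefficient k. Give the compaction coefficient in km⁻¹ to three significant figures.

0.417 km⁻¹

Athy: φ(Z) = φ₀ e^(−kZ) ⇒ φ₁/φ₂ = e^{k(Z₂−Z₁)} ⇒ k = ln(φ₁/φ₂)/(Z₂−Z₁)
k = ln(0.363/0.26) / (1.7 − 0.9) = ln(1.396) / 0.8 = 0.3337 / 0.8 = 0.4172 km⁻¹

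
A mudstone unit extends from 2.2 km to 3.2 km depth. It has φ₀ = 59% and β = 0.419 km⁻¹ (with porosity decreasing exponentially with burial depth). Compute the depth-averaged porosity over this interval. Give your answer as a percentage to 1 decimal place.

⟨φ⟩ = (1/(d₂−d₁)) ∫ φ₀ e^(−βd) dd = φ₀·(e^(−β·d₁) − e^(−β·d₂)) / (β·(d₂−d₁))
e^(−0.419×2.2) = 0.3978; e^(−0.419×3.2) = 0.2616
⟨φ⟩ = 0.59 × (0.3978 − 0.2616) / (0.419 × 1) = 0.59 × 0.3250 = 0.1917

19.2%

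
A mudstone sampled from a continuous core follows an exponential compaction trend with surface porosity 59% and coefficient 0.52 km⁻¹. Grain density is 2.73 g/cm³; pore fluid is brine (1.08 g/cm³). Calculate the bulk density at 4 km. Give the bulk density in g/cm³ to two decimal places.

2.61 g/cm³

Porosity at depth: n = 0.59·exp(−0.52×4) = 0.59×0.1249 = 0.0737
Bulk density: ρ_b = (1−n)ρ_g + n·ρ_f = 0.9263×2.73 + 0.0737×1.08
       = 2.529 + 0.080 = 2.608 g/cm³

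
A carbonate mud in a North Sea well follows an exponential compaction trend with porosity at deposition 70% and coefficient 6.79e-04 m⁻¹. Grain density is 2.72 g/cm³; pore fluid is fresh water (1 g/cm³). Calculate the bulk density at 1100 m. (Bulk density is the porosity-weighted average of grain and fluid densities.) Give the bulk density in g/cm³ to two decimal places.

Working in km (1 km = 1000 m; k in km⁻¹ = k in m⁻¹ × 1000):
Porosity at depth: n = 0.7·exp(−0.679×1.1) = 0.7×0.4738 = 0.3317
Bulk density: ρ_b = (1−n)ρ_g + n·ρ_f = 0.6683×2.72 + 0.3317×1
       = 1.818 + 0.332 = 2.150 g/cm³

2.15 g/cm³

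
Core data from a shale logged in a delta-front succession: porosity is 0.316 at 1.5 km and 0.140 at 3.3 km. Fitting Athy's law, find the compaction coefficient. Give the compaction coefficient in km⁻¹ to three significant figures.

0.452 km⁻¹

Athy: n(d) = n₀ e^(−βd) ⇒ n₁/n₂ = e^{β(d₂−d₁)} ⇒ β = ln(n₁/n₂)/(d₂−d₁)
β = ln(0.316/0.14) / (3.3 − 1.5) = ln(2.257) / 1.8 = 0.8141 / 1.8 = 0.4523 km⁻¹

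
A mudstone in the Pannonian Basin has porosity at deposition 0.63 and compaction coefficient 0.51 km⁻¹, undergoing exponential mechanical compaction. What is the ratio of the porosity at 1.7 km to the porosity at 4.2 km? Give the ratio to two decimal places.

3.58

φ(d₁)/φ(d₂) = e^(−β·d₁)/e^(−β·d₂) = e^{β(d₂−d₁)}
= exp(0.51 × 2.5) = exp(1.275) = 3.5787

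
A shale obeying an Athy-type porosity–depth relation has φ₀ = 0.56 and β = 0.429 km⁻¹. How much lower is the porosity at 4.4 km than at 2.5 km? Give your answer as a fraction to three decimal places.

φ(2.5) = 0.56·e^(−0.429×2.5) = 0.1916
φ(4.4) = 0.56·e^(−0.429×4.4) = 0.0848
Δφ = 0.1916 − 0.0848 = 0.1068

0.107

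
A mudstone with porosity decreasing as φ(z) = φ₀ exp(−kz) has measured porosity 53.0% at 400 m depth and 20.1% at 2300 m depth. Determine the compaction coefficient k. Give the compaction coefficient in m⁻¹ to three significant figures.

Working in km (1 km = 1000 m; k in km⁻¹ = k in m⁻¹ × 1000):
Athy: φ(z) = φ₀ e^(−kz) ⇒ φ₁/φ₂ = e^{k(z₂−z₁)} ⇒ k = ln(φ₁/φ₂)/(z₂−z₁)
k = ln(0.53/0.201) / (2.3 − 0.4) = ln(2.637) / 1.9 = 0.9696 / 1.9 = 0.5103 km⁻¹

0.000510 m⁻¹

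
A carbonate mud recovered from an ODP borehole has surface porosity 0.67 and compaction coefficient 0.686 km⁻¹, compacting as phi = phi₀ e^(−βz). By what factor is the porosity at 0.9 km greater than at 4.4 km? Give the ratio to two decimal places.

11.03

phi(z₁)/phi(z₂) = e^(−β·z₁)/e^(−β·z₂) = e^{β(z₂−z₁)}
= exp(0.686 × 3.5) = exp(2.401) = 11.0342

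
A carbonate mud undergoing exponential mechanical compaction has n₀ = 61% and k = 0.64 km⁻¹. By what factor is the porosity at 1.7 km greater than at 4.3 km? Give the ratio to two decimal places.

n(Z₁)/n(Z₂) = e^(−k·Z₁)/e^(−k·Z₂) = e^{k(Z₂−Z₁)}
= exp(0.64 × 2.6) = exp(1.664) = 5.2804

5.28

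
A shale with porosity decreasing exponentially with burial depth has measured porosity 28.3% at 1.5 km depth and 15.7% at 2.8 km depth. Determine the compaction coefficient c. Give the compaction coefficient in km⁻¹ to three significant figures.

0.453 km⁻¹

Athy: φ(z) = φ₀ e^(−cz) ⇒ φ₁/φ₂ = e^{c(z₂−z₁)} ⇒ c = ln(φ₁/φ₂)/(z₂−z₁)
c = ln(0.283/0.157) / (2.8 − 1.5) = ln(1.803) / 1.3 = 0.5892 / 1.3 = 0.4532 km⁻¹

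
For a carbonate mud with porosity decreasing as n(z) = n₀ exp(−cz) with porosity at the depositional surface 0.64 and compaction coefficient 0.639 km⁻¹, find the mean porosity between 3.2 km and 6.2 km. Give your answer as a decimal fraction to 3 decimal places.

⟨n⟩ = (1/(z₂−z₁)) ∫ n₀ e^(−cz) dz = n₀·(e^(−c·z₁) − e^(−c·z₂)) / (c·(z₂−z₁))
e^(−0.639×3.2) = 0.1294; e^(−0.639×6.2) = 0.0190
⟨n⟩ = 0.64 × (0.1294 − 0.0190) / (0.639 × 3) = 0.64 × 0.0576 = 0.0368

0.037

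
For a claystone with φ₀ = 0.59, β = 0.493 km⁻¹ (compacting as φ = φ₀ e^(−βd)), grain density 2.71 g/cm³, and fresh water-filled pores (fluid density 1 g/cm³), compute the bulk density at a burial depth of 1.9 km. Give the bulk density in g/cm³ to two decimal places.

2.31 g/cm³

Porosity at depth: φ = 0.59·exp(−0.493×1.9) = 0.59×0.3919 = 0.2312
Bulk density: ρ_b = (1−φ)ρ_g + φ·ρ_f = 0.7688×2.71 + 0.2312×1
       = 2.083 + 0.231 = 2.315 g/cm³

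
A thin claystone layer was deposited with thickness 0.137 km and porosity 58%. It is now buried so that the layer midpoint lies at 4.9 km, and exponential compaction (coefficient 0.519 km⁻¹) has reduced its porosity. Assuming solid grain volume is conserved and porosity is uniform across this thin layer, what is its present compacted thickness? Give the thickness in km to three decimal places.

Porosity at 4.9 km: n = 0.58·exp(−0.519×4.9) = 0.0456
Solid-volume conservation: h(1−n) = h₀(1−n₀) ⇒ h = h₀·(1−n₀)/(1−n)
h = 0.137 × (1 − 0.58)/(1 − 0.0456) = 0.137 × 0.4401 = 0.0603 km

0.060 km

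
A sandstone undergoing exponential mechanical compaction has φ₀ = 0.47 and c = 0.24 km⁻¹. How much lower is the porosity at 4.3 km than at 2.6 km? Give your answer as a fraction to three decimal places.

φ(2.6) = 0.47·e^(−0.24×2.6) = 0.2518
φ(4.3) = 0.47·e^(−0.24×4.3) = 0.1675
Δφ = 0.2518 − 0.1675 = 0.0844

0.084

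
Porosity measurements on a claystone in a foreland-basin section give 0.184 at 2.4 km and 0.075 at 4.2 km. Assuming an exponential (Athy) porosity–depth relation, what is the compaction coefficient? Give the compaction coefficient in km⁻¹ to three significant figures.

Athy: phi(Z) = phi₀ e^(−βZ) ⇒ phi₁/phi₂ = e^{β(Z₂−Z₁)} ⇒ β = ln(phi₁/phi₂)/(Z₂−Z₁)
β = ln(0.184/0.075) / (4.2 − 2.4) = ln(2.453) / 1.8 = 0.8974 / 1.8 = 0.4986 km⁻¹

0.499 km⁻¹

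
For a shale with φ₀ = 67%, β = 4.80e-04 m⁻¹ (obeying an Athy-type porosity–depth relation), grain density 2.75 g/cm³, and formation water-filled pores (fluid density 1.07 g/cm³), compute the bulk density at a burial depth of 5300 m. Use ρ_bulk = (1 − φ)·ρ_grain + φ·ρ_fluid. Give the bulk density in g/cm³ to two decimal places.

Working in km (1 km = 1000 m; β in km⁻¹ = β in m⁻¹ × 1000):
Porosity at depth: φ = 0.67·exp(−0.48×5.3) = 0.67×0.0786 = 0.0526
Bulk density: ρ_b = (1−φ)ρ_g + φ·ρ_f = 0.9474×2.75 + 0.0526×1.07
       = 2.605 + 0.056 = 2.662 g/cm³

2.66 g/cm³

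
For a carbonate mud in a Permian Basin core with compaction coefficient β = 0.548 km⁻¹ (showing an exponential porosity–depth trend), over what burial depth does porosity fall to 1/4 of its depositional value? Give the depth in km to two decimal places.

n/n₀ = 1/4 ⇒ exp(−β·d) = 1/4 ⇒ d = ln(4) / β
d = 1.3863 / 0.548 = 2.530 km

2.53 km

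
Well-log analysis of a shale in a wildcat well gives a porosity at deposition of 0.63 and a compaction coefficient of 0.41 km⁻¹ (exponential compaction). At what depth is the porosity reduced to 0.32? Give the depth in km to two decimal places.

Invert Athy's law: d = ln(phi₀/phi) / k
d = ln(0.63/0.32) / 0.41 = ln(1.969) / 0.41 = 0.6774 / 0.41 = 1.652 km

1.65 km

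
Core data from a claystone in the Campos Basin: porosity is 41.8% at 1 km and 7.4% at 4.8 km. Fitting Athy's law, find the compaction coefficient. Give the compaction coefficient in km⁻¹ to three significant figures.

0.456 km⁻¹

Athy: n(Z) = n₀ e^(−βZ) ⇒ n₁/n₂ = e^{β(Z₂−Z₁)} ⇒ β = ln(n₁/n₂)/(Z₂−Z₁)
β = ln(0.418/0.074) / (4.8 − 1) = ln(5.649) / 3.8 = 1.7314 / 3.8 = 0.4556 km⁻¹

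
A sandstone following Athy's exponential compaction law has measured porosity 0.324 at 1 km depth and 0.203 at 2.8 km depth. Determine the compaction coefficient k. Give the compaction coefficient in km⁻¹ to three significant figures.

0.260 km⁻¹

Athy: φ(Z) = φ₀ e^(−kZ) ⇒ φ₁/φ₂ = e^{k(Z₂−Z₁)} ⇒ k = ln(φ₁/φ₂)/(Z₂−Z₁)
k = ln(0.324/0.203) / (2.8 − 1) = ln(1.596) / 1.8 = 0.4675 / 1.8 = 0.2597 km⁻¹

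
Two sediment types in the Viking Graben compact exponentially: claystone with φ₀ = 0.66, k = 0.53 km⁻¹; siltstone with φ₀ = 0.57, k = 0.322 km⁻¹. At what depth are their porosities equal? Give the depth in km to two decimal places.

Set φ₀ₐ e^(−kₐd) = φ₀ᵦ e^(−kᵦd) ⇒ ln(φ₀ₐ/φ₀ᵦ) = (kₐ − kᵦ)·d
d = ln(0.66/0.57) / (0.53 − 0.322) = 0.1466 / 0.208 = 0.705 km

0.70 km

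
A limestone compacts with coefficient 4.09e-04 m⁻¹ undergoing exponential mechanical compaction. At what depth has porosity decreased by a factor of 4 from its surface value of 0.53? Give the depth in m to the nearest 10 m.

3390 m

Working in km (1 km = 1000 m; β in km⁻¹ = β in m⁻¹ × 1000):
n/n₀ = 1/4 ⇒ exp(−β·z) = 1/4 ⇒ z = ln(4) / β
z = 1.3863 / 0.409 = 3.389 km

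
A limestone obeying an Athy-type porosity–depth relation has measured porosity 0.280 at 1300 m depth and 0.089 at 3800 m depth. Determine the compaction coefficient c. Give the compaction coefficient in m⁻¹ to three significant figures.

Working in km (1 km = 1000 m; c in km⁻¹ = c in m⁻¹ × 1000):
Athy: phi(d) = phi₀ e^(−cd) ⇒ phi₁/phi₂ = e^{c(d₂−d₁)} ⇒ c = ln(phi₁/phi₂)/(d₂−d₁)
c = ln(0.28/0.089) / (3.8 − 1.3) = ln(3.146) / 2.5 = 1.1462 / 2.5 = 0.4585 km⁻¹

0.000458 m⁻¹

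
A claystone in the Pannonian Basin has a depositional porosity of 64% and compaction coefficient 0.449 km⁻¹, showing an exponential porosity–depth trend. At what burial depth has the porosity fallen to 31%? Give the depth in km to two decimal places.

1.61 km

Invert Athy's law: z = ln(n₀/n) / k
z = ln(0.64/0.31) / 0.449 = ln(2.065) / 0.449 = 0.7249 / 0.449 = 1.614 km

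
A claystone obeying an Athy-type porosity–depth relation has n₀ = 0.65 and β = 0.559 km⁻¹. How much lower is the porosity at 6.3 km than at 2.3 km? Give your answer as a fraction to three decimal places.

n(2.3) = 0.65·e^(−0.559×2.3) = 0.1797
n(6.3) = 0.65·e^(−0.559×6.3) = 0.0192
Δn = 0.1797 − 0.0192 = 0.1605

0.160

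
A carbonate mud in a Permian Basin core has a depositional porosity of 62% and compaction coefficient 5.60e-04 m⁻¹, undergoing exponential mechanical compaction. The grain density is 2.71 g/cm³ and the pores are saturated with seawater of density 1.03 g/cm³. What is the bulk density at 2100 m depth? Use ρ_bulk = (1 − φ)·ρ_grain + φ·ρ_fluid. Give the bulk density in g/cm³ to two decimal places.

Working in km (1 km = 1000 m; k in km⁻¹ = k in m⁻¹ × 1000):
Porosity at depth: n = 0.62·exp(−0.56×2.1) = 0.62×0.3085 = 0.1913
Bulk density: ρ_b = (1−n)ρ_g + n·ρ_f = 0.8087×2.71 + 0.1913×1.03
       = 2.192 + 0.197 = 2.389 g/cm³

2.39 g/cm³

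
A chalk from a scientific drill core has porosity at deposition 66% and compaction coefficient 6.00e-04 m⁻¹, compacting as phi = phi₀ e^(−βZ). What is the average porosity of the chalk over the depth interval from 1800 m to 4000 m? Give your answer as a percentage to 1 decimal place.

Working in km (1 km = 1000 m; β in km⁻¹ = β in m⁻¹ × 1000):
⟨phi⟩ = (1/(Z₂−Z₁)) ∫ phi₀ e^(−βZ) dZ = phi₀·(e^(−β·Z₁) − e^(−β·Z₂)) / (β·(Z₂−Z₁))
e^(−0.6×1.8) = 0.3396; e^(−0.6×4) = 0.0907
⟨phi⟩ = 0.66 × (0.3396 − 0.0907) / (0.6 × 2.2) = 0.66 × 0.1885 = 0.1244

12.4%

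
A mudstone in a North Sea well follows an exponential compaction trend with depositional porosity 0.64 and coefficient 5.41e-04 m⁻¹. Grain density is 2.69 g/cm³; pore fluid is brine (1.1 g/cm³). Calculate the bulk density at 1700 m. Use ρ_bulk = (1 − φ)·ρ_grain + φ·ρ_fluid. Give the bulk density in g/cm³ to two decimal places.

Working in km (1 km = 1000 m; β in km⁻¹ = β in m⁻¹ × 1000):
Porosity at depth: phi = 0.64·exp(−0.541×1.7) = 0.64×0.3986 = 0.2551
Bulk density: ρ_b = (1−phi)ρ_g + phi·ρ_f = 0.7449×2.69 + 0.2551×1.1
       = 2.004 + 0.281 = 2.284 g/cm³

2.28 g/cm³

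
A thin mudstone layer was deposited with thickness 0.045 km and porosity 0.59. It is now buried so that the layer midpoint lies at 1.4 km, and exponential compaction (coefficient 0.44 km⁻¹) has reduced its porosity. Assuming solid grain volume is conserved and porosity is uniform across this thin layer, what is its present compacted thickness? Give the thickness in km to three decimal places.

Porosity at 1.4 km: n = 0.59·exp(−0.44×1.4) = 0.3187
Solid-volume conservation: h(1−n) = h₀(1−n₀) ⇒ h = h₀·(1−n₀)/(1−n)
h = 0.045 × (1 − 0.59)/(1 − 0.3187) = 0.045 × 0.6018 = 0.0271 km

0.027 km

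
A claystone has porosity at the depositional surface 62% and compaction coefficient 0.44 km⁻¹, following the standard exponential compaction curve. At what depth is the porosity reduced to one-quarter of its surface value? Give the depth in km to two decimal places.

3.15 km

phi/phi₀ = 1/4 ⇒ exp(−k·d) = 1/4 ⇒ d = ln(4) / k
d = 1.3863 / 0.44 = 3.151 km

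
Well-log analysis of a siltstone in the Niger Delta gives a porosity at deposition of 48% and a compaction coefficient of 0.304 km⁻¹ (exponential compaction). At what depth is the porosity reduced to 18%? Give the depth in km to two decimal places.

Invert Athy's law: Z = ln(phi₀/phi) / k
Z = ln(0.48/0.18) / 0.304 = ln(2.667) / 0.304 = 0.9808 / 0.304 = 3.226 km

3.23 km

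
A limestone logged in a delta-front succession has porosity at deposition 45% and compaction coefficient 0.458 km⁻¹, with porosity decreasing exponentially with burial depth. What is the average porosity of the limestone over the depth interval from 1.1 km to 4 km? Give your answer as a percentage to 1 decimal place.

15.0%

⟨n⟩ = (1/(z₂−z₁)) ∫ n₀ e^(−cz) dz = n₀·(e^(−c·z₁) − e^(−c·z₂)) / (c·(z₂−z₁))
e^(−0.458×1.1) = 0.6042; e^(−0.458×4) = 0.1601
⟨n⟩ = 0.45 × (0.6042 − 0.1601) / (0.458 × 2.9) = 0.45 × 0.3344 = 0.1505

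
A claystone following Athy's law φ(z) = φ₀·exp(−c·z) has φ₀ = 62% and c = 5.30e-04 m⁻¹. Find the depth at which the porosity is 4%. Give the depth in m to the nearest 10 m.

Working in km (1 km = 1000 m; c in km⁻¹ = c in m⁻¹ × 1000):
Invert Athy's law: z = ln(φ₀/φ) / c
z = ln(0.62/0.04) / 0.53 = ln(15.5) / 0.53 = 2.7408 / 0.53 = 5.171 km

5170 m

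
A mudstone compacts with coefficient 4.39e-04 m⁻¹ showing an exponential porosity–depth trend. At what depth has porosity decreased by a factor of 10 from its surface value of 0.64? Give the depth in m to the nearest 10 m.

Working in km (1 km = 1000 m; β in km⁻¹ = β in m⁻¹ × 1000):
n/n₀ = 1/10 ⇒ exp(−β·z) = 1/10 ⇒ z = ln(10) / β
z = 2.3026 / 0.439 = 5.245 km

5250 m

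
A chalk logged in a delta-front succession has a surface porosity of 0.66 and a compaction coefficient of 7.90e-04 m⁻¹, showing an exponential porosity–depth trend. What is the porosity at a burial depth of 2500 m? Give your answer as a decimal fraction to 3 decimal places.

0.092

Working in km (1 km = 1000 m; c in km⁻¹ = c in m⁻¹ × 1000):
phi = phi₀·exp(−c·d) = 0.66 × exp(−0.79 × 2.5) = 0.66 × exp(−1.975)
  = 0.66 × 0.1388 = 0.0916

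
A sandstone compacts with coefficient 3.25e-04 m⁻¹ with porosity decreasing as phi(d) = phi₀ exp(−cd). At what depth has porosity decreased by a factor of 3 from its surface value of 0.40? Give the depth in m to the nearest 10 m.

3380 m

Working in km (1 km = 1000 m; c in km⁻¹ = c in m⁻¹ × 1000):
phi/phi₀ = 1/3 ⇒ exp(−c·d) = 1/3 ⇒ d = ln(3) / c
d = 1.0986 / 0.325 = 3.380 km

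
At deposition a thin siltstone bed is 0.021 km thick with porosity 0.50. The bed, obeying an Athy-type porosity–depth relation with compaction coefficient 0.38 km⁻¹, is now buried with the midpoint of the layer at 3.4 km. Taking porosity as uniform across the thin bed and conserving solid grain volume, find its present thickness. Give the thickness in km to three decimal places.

0.012 km

Porosity at 3.4 km: n = 0.5·exp(−0.38×3.4) = 0.1374
Solid-volume conservation: h(1−n) = h₀(1−n₀) ⇒ h = h₀·(1−n₀)/(1−n)
h = 0.021 × (1 − 0.5)/(1 − 0.1374) = 0.021 × 0.5796 = 0.0122 km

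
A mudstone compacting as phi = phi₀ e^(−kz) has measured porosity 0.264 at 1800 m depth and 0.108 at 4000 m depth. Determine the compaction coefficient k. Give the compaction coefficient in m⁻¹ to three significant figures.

0.000406 m⁻¹

Working in km (1 km = 1000 m; k in km⁻¹ = k in m⁻¹ × 1000):
Athy: phi(z) = phi₀ e^(−kz) ⇒ phi₁/phi₂ = e^{k(z₂−z₁)} ⇒ k = ln(phi₁/phi₂)/(z₂−z₁)
k = ln(0.264/0.108) / (4 − 1.8) = ln(2.444) / 2.2 = 0.8938 / 2.2 = 0.4063 km⁻¹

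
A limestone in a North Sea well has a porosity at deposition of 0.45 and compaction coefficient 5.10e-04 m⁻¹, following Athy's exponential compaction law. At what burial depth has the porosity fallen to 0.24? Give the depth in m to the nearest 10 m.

1230 m

Working in km (1 km = 1000 m; c in km⁻¹ = c in m⁻¹ × 1000):
Invert Athy's law: Z = ln(phi₀/phi) / c
Z = ln(0.45/0.24) / 0.51 = ln(1.875) / 0.51 = 0.6286 / 0.51 = 1.233 km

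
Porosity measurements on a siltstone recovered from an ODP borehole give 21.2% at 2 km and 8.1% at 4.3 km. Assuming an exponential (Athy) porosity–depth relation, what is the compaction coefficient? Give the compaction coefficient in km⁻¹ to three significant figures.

0.418 km⁻¹

Athy: phi(d) = phi₀ e^(−kd) ⇒ phi₁/phi₂ = e^{k(d₂−d₁)} ⇒ k = ln(phi₁/phi₂)/(d₂−d₁)
k = ln(0.212/0.081) / (4.3 − 2) = ln(2.617) / 2.3 = 0.9621 / 2.3 = 0.4183 km⁻¹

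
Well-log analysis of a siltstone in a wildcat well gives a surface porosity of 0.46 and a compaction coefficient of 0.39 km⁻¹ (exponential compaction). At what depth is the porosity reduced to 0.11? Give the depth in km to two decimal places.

Invert Athy's law: z = ln(phi₀/phi) / β
z = ln(0.46/0.11) / 0.39 = ln(4.182) / 0.39 = 1.4307 / 0.39 = 3.669 km

3.67 km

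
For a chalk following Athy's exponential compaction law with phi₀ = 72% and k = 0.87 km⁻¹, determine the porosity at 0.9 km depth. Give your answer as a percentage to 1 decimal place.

32.9%

phi = phi₀·exp(−k·d) = 0.72 × exp(−0.87 × 0.9) = 0.72 × exp(−0.783)
  = 0.72 × 0.4570 = 0.3291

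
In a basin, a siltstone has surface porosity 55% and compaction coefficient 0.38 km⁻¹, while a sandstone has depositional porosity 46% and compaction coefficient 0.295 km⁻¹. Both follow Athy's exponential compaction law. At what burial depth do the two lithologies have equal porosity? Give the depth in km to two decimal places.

2.10 km

Set n₀ₐ e^(−βₐd) = n₀ᵦ e^(−βᵦd) ⇒ ln(n₀ₐ/n₀ᵦ) = (βₐ − βᵦ)·d
d = ln(0.55/0.46) / (0.38 − 0.295) = 0.1787 / 0.085 = 2.102 km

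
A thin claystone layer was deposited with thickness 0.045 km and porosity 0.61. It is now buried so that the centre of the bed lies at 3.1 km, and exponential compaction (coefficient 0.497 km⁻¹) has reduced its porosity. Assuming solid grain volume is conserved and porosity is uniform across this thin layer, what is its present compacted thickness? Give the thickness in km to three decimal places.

0.020 km

Porosity at 3.1 km: φ = 0.61·exp(−0.497×3.1) = 0.1307
Solid-volume conservation: h(1−φ) = h₀(1−φ₀) ⇒ h = h₀·(1−φ₀)/(1−φ)
h = 0.045 × (1 − 0.61)/(1 − 0.1307) = 0.045 × 0.4486 = 0.0202 km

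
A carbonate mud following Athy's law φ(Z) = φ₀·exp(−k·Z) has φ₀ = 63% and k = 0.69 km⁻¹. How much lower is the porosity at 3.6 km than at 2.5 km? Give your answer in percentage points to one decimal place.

6.0 percentage points

φ(2.5) = 0.63·e^(−0.69×2.5) = 0.1122
φ(3.6) = 0.63·e^(−0.69×3.6) = 0.0525
Δφ = 0.1122 − 0.0525 = 0.0597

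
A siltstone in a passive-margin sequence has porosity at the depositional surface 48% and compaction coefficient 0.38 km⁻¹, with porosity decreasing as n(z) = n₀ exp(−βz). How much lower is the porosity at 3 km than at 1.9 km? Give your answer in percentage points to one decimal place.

8.0 percentage points

n(1.9) = 0.48·e^(−0.38×1.9) = 0.2332
n(3) = 0.48·e^(−0.38×3) = 0.1535
Δn = 0.2332 − 0.1535 = 0.0797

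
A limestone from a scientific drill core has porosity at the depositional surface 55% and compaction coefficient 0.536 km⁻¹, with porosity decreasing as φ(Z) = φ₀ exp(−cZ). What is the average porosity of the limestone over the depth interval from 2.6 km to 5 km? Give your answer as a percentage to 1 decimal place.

⟨φ⟩ = (1/(Z₂−Z₁)) ∫ φ₀ e^(−cZ) dZ = φ₀·(e^(−c·Z₁) − e^(−c·Z₂)) / (c·(Z₂−Z₁))
e^(−0.536×2.6) = 0.2482; e^(−0.536×5) = 0.0686
⟨φ⟩ = 0.55 × (0.2482 − 0.0686) / (0.536 × 2.4) = 0.55 × 0.1396 = 0.0768

7.7%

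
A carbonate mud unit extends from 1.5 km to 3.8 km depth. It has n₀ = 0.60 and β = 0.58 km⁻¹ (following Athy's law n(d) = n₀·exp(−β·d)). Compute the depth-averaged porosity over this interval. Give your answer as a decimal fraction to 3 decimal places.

0.139

⟨n⟩ = (1/(d₂−d₁)) ∫ n₀ e^(−βd) dd = n₀·(e^(−β·d₁) − e^(−β·d₂)) / (β·(d₂−d₁))
e^(−0.58×1.5) = 0.4190; e^(−0.58×3.8) = 0.1104
⟨n⟩ = 0.6 × (0.4190 − 0.1104) / (0.58 × 2.3) = 0.6 × 0.2313 = 0.1388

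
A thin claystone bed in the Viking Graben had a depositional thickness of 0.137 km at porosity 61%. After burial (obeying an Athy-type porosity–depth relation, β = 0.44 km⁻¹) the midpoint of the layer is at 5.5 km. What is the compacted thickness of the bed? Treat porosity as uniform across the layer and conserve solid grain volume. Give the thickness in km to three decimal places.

Porosity at 5.5 km: n = 0.61·exp(−0.44×5.5) = 0.0542
Solid-volume conservation: h(1−n) = h₀(1−n₀) ⇒ h = h₀·(1−n₀)/(1−n)
h = 0.137 × (1 − 0.61)/(1 − 0.0542) = 0.137 × 0.4124 = 0.0565 km

0.056 km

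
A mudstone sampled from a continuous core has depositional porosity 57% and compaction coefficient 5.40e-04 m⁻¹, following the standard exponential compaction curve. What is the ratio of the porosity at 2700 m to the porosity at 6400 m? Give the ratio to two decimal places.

7.37

Working in km (1 km = 1000 m; k in km⁻¹ = k in m⁻¹ × 1000):
phi(z₁)/phi(z₂) = e^(−k·z₁)/e^(−k·z₂) = e^{k(z₂−z₁)}
= exp(0.54 × 3.7) = exp(1.998) = 7.3743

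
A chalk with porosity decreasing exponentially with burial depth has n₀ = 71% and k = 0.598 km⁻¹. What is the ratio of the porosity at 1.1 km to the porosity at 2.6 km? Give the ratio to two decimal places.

n(d₁)/n(d₂) = e^(−k·d₁)/e^(−k·d₂) = e^{k(d₂−d₁)}
= exp(0.598 × 1.5) = exp(0.897) = 2.4522

2.45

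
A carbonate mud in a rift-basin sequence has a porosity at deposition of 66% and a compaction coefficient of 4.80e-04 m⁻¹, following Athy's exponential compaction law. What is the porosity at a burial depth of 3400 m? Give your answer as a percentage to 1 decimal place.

12.9%

Working in km (1 km = 1000 m; c in km⁻¹ = c in m⁻¹ × 1000):
phi = phi₀·exp(−c·z) = 0.66 × exp(−0.48 × 3.4) = 0.66 × exp(−1.632)
  = 0.66 × 0.1955 = 0.1291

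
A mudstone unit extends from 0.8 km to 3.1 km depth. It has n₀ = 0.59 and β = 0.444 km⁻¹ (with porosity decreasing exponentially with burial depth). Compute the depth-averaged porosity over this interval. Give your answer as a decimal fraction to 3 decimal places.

0.259

⟨n⟩ = (1/(d₂−d₁)) ∫ n₀ e^(−βd) dd = n₀·(e^(−β·d₁) − e^(−β·d₂)) / (β·(d₂−d₁))
e^(−0.444×0.8) = 0.7010; e^(−0.444×3.1) = 0.2525
⟨n⟩ = 0.59 × (0.7010 − 0.2525) / (0.444 × 2.3) = 0.59 × 0.4392 = 0.2591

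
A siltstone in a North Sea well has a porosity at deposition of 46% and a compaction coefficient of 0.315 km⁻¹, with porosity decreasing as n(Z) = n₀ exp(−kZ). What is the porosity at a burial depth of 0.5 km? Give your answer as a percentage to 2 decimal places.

n = n₀·exp(−k·Z) = 0.46 × exp(−0.315 × 0.5) = 0.46 × exp(−0.1575)
  = 0.46 × 0.8543 = 0.3930

39.30%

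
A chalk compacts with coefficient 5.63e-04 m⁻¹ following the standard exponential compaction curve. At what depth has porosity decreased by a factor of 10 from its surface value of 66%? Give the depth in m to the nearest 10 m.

4090 m

Working in km (1 km = 1000 m; k in km⁻¹ = k in m⁻¹ × 1000):
n/n₀ = 1/10 ⇒ exp(−k·Z) = 1/10 ⇒ Z = ln(10) / k
Z = 2.3026 / 0.563 = 4.090 km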